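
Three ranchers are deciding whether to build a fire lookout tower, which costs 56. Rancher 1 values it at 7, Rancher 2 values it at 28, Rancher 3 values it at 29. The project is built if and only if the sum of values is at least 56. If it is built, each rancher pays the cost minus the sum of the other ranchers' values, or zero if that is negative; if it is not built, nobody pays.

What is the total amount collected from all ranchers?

41

Total value 64 ≥ cost 56, so it is built.
Rancher 1: others sum to 57; max(0, 56 - 57) = 0.
Rancher 2: others sum to 36; max(0, 56 - 36) = 20.
Rancher 3: others sum to 35; max(0, 56 - 35) = 21.
Total collected = 0 + 20 + 21 = 41.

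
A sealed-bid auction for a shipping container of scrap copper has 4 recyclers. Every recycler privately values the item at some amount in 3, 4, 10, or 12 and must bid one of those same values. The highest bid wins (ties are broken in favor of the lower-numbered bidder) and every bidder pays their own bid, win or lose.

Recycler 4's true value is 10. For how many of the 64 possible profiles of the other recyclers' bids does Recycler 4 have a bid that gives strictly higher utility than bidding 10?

57

Others bid (3, 3, 3): truth gives 0; bid 4 gives 6 > 0. Violating.
Others bid (3, 3, 10): truth gives -10; bid 12 gives -2 > -10. Violating.
Others bid (3, 3, 12): truth gives -10; bid 3 gives -3 > -10. Violating.
Others bid (3, 4, 10): truth gives -10; bid 12 gives -2 > -10. Violating.
Others bid (3, 3, 4): truth gives 0; no alternative beats it.
Others bid (3, 4, 3): truth gives 0; no alternative beats it.
(Checking all 64 profiles: 57 have a profitable deviation, 7 do not.)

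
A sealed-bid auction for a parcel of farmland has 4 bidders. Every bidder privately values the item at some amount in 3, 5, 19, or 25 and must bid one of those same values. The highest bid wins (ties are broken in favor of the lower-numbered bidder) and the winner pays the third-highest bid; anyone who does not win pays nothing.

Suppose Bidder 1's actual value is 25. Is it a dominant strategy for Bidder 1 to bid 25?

Check each profile of the others' bids and compare truth against every alternative bid.
Others bid (3, 3, 25): truth gives 22, best alternative gives 0.
Others bid (3, 25, 3): truth gives 22, best alternative gives 0.
Others bid (25, 3, 3): truth gives 22, best alternative gives 0.
Others bid (3, 5, 25): truth gives 20, best alternative gives 0.
Others bid (3, 25, 5): truth gives 20, best alternative gives 0.
Others bid (5, 3, 25): truth gives 20, best alternative gives 0.
(Remaining 58 profiles checked similarly; truth is weakly best in each.)
In every case the truthful bid is at least as good as any alternative, so it is a dominant strategy.

Yes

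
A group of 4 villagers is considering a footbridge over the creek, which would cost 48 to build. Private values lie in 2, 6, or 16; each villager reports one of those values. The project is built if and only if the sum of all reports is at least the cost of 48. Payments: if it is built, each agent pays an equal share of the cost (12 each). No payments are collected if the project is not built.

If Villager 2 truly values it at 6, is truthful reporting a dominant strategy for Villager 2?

Yes

Check each profile of the others' reports and compare truth against every alternative report.
Others report (16, 16, 16): truth gives -6, best alternative gives -6.
Others report (2, 2, 2): truth gives 0, best alternative gives 0.
Others report (2, 2, 6): truth gives 0, best alternative gives 0.
Others report (2, 2, 16): truth gives 0, best alternative gives 0.
Others report (2, 6, 2): truth gives 0, best alternative gives 0.
Others report (2, 6, 6): truth gives 0, best alternative gives 0.
(Remaining 21 profiles checked similarly; truth is weakly best in each.)
In every case the truthful report is at least as good as any alternative, so it is a dominant strategy.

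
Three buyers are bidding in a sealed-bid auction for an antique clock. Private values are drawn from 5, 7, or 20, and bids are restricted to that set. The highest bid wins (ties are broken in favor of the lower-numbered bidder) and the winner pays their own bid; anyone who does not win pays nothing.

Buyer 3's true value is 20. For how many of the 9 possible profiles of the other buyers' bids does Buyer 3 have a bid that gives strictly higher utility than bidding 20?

Others bid (5, 5): truth gives 0; bid 7 gives 13 > 0. Violating.
Others bid (5, 7): truth gives 0; no alternative beats it.
Others bid (5, 20): truth gives 0; no alternative beats it.
(Checking all 9 profiles: 1 has a profitable deviation, 8 do not.)

1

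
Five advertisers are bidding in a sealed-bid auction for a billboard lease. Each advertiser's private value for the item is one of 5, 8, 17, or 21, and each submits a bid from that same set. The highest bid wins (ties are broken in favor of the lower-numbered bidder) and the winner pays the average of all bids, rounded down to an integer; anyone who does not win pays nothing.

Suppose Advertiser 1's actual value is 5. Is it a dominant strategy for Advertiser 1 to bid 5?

Yes

Check each profile of the others' bids and compare truth against every alternative bid.
Others bid (8, 8, 8, 8): truth gives 0, best alternative gives -3.
Others bid (5, 8, 8, 8): truth gives 0, best alternative gives -2.
Others bid (8, 5, 8, 8): truth gives 0, best alternative gives -2.
Others bid (8, 8, 5, 8): truth gives 0, best alternative gives -2.
Others bid (8, 8, 8, 5): truth gives 0, best alternative gives -2.
Others bid (5, 5, 5, 8): truth gives 0, best alternative gives -1.
(Remaining 250 profiles checked similarly; truth is weakly best in each.)
In every case the truthful bid is at least as good as any alternative, so it is a dominant strategy.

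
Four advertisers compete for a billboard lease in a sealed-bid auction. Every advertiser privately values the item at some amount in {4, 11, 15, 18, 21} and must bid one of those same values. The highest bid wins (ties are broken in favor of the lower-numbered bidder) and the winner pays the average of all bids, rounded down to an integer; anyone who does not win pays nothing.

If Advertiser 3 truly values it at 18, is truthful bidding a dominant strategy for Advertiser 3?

Consider the case where Advertiser 1 bids 4, Advertiser 2 bids 4 and Advertiser 4 bids 4.
Truthful bid 18: wins, pays 7, utility 18 - 7 = 11.
Bid 11 instead: wins, pays 5, utility 18 - 5 = 13.
Since 13 > 11, bidding 11 is strictly better here, so truthful bidding is not dominant.

No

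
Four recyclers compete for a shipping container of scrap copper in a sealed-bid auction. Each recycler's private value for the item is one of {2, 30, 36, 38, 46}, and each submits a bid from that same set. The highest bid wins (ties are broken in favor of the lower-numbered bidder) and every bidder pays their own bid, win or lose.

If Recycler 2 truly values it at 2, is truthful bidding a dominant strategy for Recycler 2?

Check each profile of the others' bids and compare truth against every alternative bid.
Others bid (2, 2, 36): truth gives -2, best alternative gives -30.
Others bid (2, 2, 38): truth gives -2, best alternative gives -30.
Others bid (2, 2, 46): truth gives -2, best alternative gives -30.
Others bid (2, 30, 36): truth gives -2, best alternative gives -30.
Others bid (2, 30, 38): truth gives -2, best alternative gives -30.
Others bid (2, 30, 46): truth gives -2, best alternative gives -30.
(Remaining 119 profiles checked similarly; truth is weakly best in each.)
In every case the truthful bid is at least as good as any alternative, so it is a dominant strategy.

Yes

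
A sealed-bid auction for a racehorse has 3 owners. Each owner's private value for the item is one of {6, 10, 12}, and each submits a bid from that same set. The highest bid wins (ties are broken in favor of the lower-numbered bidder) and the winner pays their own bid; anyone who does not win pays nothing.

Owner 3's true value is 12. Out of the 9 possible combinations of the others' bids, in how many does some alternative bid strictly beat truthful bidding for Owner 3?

Others bid (6, 6): truth gives 0; bid 10 gives 2 > 0. Violating.
Others bid (6, 10): truth gives 0; no alternative beats it.
Others bid (6, 12): truth gives 0; no alternative beats it.
(Checking all 9 profiles: 1 has a profitable deviation, 8 do not.)

1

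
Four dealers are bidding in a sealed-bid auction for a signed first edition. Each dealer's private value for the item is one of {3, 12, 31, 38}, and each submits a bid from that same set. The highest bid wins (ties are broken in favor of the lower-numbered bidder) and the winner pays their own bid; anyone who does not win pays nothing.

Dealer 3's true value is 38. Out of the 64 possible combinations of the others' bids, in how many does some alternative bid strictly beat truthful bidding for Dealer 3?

Others bid (3, 3, 3): truth gives 0; bid 12 gives 26 > 0. Violating.
Others bid (3, 3, 12): truth gives 0; bid 12 gives 26 > 0. Violating.
Others bid (3, 3, 31): truth gives 0; bid 31 gives 7 > 0. Violating.
Others bid (3, 12, 3): truth gives 0; bid 31 gives 7 > 0. Violating.
Others bid (3, 3, 38): truth gives 0; no alternative beats it.
Others bid (3, 12, 38): truth gives 0; no alternative beats it.
(Checking all 64 profiles: 12 have a profitable deviation, 52 do not.)

12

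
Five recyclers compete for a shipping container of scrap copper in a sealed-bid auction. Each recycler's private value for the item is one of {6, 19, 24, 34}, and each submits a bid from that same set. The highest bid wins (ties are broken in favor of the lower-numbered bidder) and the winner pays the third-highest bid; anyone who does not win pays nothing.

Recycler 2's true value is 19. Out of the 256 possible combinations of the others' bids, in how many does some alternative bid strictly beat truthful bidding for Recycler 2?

Others bid (6, 6, 6, 24): truth gives 0; bid 24 gives 13 > 0. Violating.
Others bid (6, 6, 6, 34): truth gives 0; bid 34 gives 13 > 0. Violating.
Others bid (6, 6, 24, 6): truth gives 0; bid 24 gives 13 > 0. Violating.
Others bid (6, 6, 34, 6): truth gives 0; bid 34 gives 13 > 0. Violating.
Others bid (6, 6, 6, 6): truth gives 13; no alternative beats it.
Others bid (6, 6, 6, 19): truth gives 13; no alternative beats it.
(Checking all 256 profiles: 8 have a profitable deviation, 248 do not.)

8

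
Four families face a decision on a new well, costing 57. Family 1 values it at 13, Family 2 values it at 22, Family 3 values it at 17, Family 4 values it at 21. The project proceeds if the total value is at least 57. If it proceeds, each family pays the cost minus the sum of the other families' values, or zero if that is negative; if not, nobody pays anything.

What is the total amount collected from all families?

Total value 73 ≥ cost 57, so it is built.
Family 1: others sum to 60; max(0, 57 - 60) = 0.
Family 2: others sum to 51; max(0, 57 - 51) = 6.
Family 3: others sum to 56; max(0, 57 - 56) = 1.
Family 4: others sum to 52; max(0, 57 - 52) = 5.
Total collected = 0 + 6 + 1 + 5 = 12.

12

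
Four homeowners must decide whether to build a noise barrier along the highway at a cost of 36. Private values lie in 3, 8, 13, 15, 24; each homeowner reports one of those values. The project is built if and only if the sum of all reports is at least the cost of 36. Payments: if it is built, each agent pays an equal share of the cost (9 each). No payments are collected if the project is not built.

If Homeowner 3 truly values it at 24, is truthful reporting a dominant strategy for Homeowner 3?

Yes

Check each profile of the others' reports and compare truth against every alternative report.
Others report (3, 3, 8): truth gives 15, best alternative gives 0.
Others report (3, 3, 13): truth gives 15, best alternative gives 0.
Others report (3, 8, 3): truth gives 15, best alternative gives 0.
Others report (3, 8, 8): truth gives 15, best alternative gives 0.
Others report (3, 13, 3): truth gives 15, best alternative gives 0.
Others report (8, 3, 3): truth gives 15, best alternative gives 0.
(Remaining 119 profiles checked similarly; truth is weakly best in each.)
In every case the truthful report is at least as good as any alternative, so it is a dominant strategy.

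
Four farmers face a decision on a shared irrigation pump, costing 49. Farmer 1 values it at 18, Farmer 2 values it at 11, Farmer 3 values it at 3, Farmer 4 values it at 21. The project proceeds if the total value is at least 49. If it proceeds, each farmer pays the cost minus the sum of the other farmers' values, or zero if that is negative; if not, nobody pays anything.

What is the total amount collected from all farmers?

38

Total value 53 ≥ cost 49, so it is built.
Farmer 1: others sum to 35; max(0, 49 - 35) = 14.
Farmer 2: others sum to 42; max(0, 49 - 42) = 7.
Farmer 3: others sum to 50; max(0, 49 - 50) = 0.
Farmer 4: others sum to 32; max(0, 49 - 32) = 17.
Total collected = 14 + 7 + 0 + 17 = 38.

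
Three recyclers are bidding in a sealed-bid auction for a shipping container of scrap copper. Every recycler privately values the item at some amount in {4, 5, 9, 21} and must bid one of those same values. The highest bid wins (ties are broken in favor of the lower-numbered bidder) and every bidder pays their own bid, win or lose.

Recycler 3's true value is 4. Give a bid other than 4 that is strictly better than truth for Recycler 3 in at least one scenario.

5

Suppose Recycler 1 bids 4 and Recycler 2 bids 4.
Bid 4: loses but pays 4, utility -4.
Bid 5: wins, pays 5, utility 4 - 5 = -1.
So bidding 5 beats truth here (-1 > -4).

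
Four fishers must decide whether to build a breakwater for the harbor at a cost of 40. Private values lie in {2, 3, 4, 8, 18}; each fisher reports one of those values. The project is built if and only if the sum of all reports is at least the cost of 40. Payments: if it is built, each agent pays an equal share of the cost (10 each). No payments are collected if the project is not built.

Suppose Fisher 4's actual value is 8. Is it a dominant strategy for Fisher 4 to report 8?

Consider the case where Fisher 1 reports 8, Fisher 2 reports 8 and Fisher 3 reports 18.
Truthful report 8: project built, pays 10, utility 8 - 10 = -2.
Report 2 instead: project not built, utility 0.
Since 0 > -2, reporting 2 is strictly better here, so truthful reporting is not dominant.

No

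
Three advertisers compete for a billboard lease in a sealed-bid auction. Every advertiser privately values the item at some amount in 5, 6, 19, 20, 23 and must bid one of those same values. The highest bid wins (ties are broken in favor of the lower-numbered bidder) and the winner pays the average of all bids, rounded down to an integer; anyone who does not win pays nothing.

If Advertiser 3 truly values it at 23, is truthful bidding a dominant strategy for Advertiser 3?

Consider the case where Advertiser 1 bids 5 and Advertiser 2 bids 5.
Truthful bid 23: wins, pays 11, utility 23 - 11 = 12.
Bid 6 instead: wins, pays 5, utility 23 - 5 = 18.
Since 18 > 12, bidding 6 is strictly better here, so truthful bidding is not dominant.

No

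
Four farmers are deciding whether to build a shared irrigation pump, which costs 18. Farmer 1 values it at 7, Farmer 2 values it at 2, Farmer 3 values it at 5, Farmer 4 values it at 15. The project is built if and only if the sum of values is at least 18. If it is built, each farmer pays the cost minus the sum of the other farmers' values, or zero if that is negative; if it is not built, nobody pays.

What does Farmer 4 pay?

Total value 29 ≥ cost 18, so the project is built.
The other farmers' values sum to 14.
Cost minus that sum is 18 - 14 = 4.

4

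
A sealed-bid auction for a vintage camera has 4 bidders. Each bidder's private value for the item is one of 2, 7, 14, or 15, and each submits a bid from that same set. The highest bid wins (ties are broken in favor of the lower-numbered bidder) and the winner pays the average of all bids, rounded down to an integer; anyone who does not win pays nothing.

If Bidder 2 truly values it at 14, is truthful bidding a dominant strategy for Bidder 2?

Consider the case where Bidder 1 bids 2, Bidder 3 bids 2 and Bidder 4 bids 2.
Truthful bid 14: wins, pays 5, utility 14 - 5 = 9.
Bid 7 instead: wins, pays 3, utility 14 - 3 = 11.
Since 11 > 9, bidding 7 is strictly better here, so truthful bidding is not dominant.

No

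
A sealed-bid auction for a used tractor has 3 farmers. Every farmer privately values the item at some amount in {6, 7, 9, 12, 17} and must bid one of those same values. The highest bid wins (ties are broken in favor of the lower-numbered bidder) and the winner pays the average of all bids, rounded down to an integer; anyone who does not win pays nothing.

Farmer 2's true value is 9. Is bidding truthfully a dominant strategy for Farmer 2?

No

Consider the case where Farmer 1 bids 6 and Farmer 3 bids 6.
Truthful bid 9: wins, pays 7, utility 9 - 7 = 2.
Bid 7 instead: wins, pays 6, utility 9 - 6 = 3.
Since 3 > 2, bidding 7 is strictly better here, so truthful bidding is not dominant.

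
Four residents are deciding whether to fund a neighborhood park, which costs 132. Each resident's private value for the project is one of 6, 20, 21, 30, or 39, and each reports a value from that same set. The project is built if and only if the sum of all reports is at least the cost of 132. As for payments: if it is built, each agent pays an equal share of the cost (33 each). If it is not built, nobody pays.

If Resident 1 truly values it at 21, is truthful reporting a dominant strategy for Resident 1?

No

Consider the case where Resident 2 reports 39, Resident 3 reports 39 and Resident 4 reports 39.
Truthful report 21: project built, pays 33, utility 21 - 33 = -12.
Report 6 instead: project not built, utility 0.
Since 0 > -12, reporting 6 is strictly better here, so truthful reporting is not dominant.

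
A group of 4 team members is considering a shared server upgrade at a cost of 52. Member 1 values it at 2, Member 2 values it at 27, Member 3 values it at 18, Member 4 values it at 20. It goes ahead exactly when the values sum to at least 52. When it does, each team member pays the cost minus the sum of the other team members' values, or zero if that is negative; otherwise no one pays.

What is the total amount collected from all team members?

20

Total value 67 ≥ cost 52, so it is built.
Member 1: others sum to 65; max(0, 52 - 65) = 0.
Member 2: others sum to 40; max(0, 52 - 40) = 12.
Member 3: others sum to 49; max(0, 52 - 49) = 3.
Member 4: others sum to 47; max(0, 52 - 47) = 5.
Total collected = 0 + 12 + 3 + 5 = 20.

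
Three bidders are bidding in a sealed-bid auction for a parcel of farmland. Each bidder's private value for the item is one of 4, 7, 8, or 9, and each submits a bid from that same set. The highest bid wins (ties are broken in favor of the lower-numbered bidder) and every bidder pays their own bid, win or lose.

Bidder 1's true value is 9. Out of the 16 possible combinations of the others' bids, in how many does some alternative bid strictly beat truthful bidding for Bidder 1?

9

Others bid (4, 4): truth gives 0; bid 4 gives 5 > 0. Violating.
Others bid (4, 7): truth gives 0; bid 7 gives 2 > 0. Violating.
Others bid (4, 8): truth gives 0; bid 8 gives 1 > 0. Violating.
Others bid (7, 4): truth gives 0; bid 7 gives 2 > 0. Violating.
Others bid (4, 9): truth gives 0; no alternative beats it.
Others bid (7, 9): truth gives 0; no alternative beats it.
(Checking all 16 profiles: 9 have a profitable deviation, 7 do not.)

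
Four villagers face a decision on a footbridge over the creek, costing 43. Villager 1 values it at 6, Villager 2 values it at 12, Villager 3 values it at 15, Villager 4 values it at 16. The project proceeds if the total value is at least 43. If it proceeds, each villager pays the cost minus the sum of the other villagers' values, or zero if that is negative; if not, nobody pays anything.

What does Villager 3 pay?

9

Total value 49 ≥ cost 43, so the project is built.
The other villagers' values sum to 34.
Cost minus that sum is 43 - 34 = 9.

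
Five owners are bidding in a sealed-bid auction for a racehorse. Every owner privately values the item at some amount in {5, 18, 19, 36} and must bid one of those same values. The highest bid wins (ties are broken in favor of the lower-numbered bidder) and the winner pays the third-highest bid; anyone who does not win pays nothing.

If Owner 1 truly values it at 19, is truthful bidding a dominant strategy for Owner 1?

No

Consider the case where Owner 2 bids 5, Owner 3 bids 5, Owner 4 bids 5 and Owner 5 bids 36.
Truthful bid 19: loses, pays 0, utility 0.
Bid 36 instead: wins, pays 5, utility 19 - 5 = 14.
Since 14 > 0, bidding 36 is strictly better here, so truthful bidding is not dominant.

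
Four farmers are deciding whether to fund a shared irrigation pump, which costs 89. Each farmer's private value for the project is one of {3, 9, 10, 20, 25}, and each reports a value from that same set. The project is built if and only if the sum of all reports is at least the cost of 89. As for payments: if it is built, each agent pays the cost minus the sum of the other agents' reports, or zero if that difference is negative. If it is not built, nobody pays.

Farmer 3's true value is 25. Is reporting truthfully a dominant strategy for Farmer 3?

Yes

Check each profile of the others' reports and compare truth against every alternative report.
Others report (20, 20, 25): truth gives 1, best alternative gives 0.
Others report (20, 25, 20): truth gives 1, best alternative gives 0.
Others report (25, 20, 20): truth gives 1, best alternative gives 0.
Others report (25, 25, 25): truth gives 11, best alternative gives 11.
Others report (20, 25, 25): truth gives 6, best alternative gives 6.
Others report (25, 20, 25): truth gives 6, best alternative gives 6.
(Remaining 119 profiles checked similarly; truth is weakly best in each.)
In every case the truthful report is at least as good as any alternative, so it is a dominant strategy.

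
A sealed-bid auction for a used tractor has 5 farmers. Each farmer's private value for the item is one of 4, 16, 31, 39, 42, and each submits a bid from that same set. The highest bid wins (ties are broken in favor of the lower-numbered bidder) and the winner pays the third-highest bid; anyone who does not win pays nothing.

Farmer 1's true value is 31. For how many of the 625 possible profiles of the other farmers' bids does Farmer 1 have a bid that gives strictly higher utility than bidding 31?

64

Others bid (4, 4, 4, 39): truth gives 0; bid 39 gives 27 > 0. Violating.
Others bid (4, 4, 4, 42): truth gives 0; bid 42 gives 27 > 0. Violating.
Others bid (4, 4, 16, 39): truth gives 0; bid 39 gives 15 > 0. Violating.
Others bid (4, 4, 16, 42): truth gives 0; bid 42 gives 15 > 0. Violating.
Others bid (4, 4, 4, 4): truth gives 27; no alternative beats it.
Others bid (4, 4, 4, 16): truth gives 27; no alternative beats it.
(Checking all 625 profiles: 64 have a profitable deviation, 561 do not.)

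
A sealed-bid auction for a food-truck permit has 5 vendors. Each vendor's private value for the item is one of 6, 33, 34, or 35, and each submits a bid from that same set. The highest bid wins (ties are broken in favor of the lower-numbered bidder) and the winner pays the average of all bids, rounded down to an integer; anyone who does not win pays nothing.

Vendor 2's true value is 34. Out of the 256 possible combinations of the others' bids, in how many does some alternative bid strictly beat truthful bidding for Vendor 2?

Others bid (6, 6, 6, 33): truth gives 17; bid 33 gives 18 > 17. Violating.
Others bid (6, 6, 6, 35): truth gives 0; bid 35 gives 17 > 0. Violating.
Others bid (6, 6, 33, 6): truth gives 17; bid 33 gives 18 > 17. Violating.
Others bid (6, 6, 33, 35): truth gives 0; bid 35 gives 11 > 0. Violating.
Others bid (6, 6, 6, 6): truth gives 23; no alternative beats it.
Others bid (6, 6, 6, 34): truth gives 17; no alternative beats it.
(Checking all 256 profiles: 102 have a profitable deviation, 154 do not.)

102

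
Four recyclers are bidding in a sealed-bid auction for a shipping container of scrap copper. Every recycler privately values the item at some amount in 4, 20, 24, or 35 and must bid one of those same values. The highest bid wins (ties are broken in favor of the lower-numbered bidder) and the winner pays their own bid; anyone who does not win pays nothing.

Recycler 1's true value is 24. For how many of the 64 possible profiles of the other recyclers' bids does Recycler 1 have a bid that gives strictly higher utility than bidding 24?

8

Others bid (4, 4, 4): truth gives 0; bid 4 gives 20 > 0. Violating.
Others bid (4, 4, 20): truth gives 0; bid 20 gives 4 > 0. Violating.
Others bid (4, 20, 4): truth gives 0; bid 20 gives 4 > 0. Violating.
Others bid (4, 20, 20): truth gives 0; bid 20 gives 4 > 0. Violating.
Others bid (4, 4, 24): truth gives 0; no alternative beats it.
Others bid (4, 4, 35): truth gives 0; no alternative beats it.
(Checking all 64 profiles: 8 have a profitable deviation, 56 do not.)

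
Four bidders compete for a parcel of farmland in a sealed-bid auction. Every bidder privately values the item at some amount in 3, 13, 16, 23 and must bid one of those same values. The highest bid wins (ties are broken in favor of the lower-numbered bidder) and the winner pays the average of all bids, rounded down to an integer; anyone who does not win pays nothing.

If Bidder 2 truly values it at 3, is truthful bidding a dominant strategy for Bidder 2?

Check each profile of the others' bids and compare truth against every alternative bid.
Others bid (3, 13, 13): truth gives 0, best alternative gives -7.
Others bid (3, 3, 13): truth gives 0, best alternative gives -5.
Others bid (3, 13, 3): truth gives 0, best alternative gives -5.
Others bid (3, 3, 3): truth gives 0, best alternative gives -2.
Others bid (3, 3, 16): truth gives 0, best alternative gives 0.
Others bid (3, 3, 23): truth gives 0, best alternative gives 0.
(Remaining 58 profiles checked similarly; truth is weakly best in each.)
In every case the truthful bid is at least as good as any alternative, so it is a dominant strategy.

Yes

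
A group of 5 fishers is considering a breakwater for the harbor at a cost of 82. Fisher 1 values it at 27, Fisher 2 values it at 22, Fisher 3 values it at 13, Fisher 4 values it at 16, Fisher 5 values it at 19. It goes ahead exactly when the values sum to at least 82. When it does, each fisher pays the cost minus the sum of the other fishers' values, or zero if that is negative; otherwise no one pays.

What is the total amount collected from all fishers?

Total value 97 ≥ cost 82, so it is built.
Fisher 1: others sum to 70; max(0, 82 - 70) = 12.
Fisher 2: others sum to 75; max(0, 82 - 75) = 7.
Fisher 3: others sum to 84; max(0, 82 - 84) = 0.
Fisher 4: others sum to 81; max(0, 82 - 81) = 1.
Fisher 5: others sum to 78; max(0, 82 - 78) = 4.
Total collected = 12 + 7 + 0 + 1 + 4 = 24.

24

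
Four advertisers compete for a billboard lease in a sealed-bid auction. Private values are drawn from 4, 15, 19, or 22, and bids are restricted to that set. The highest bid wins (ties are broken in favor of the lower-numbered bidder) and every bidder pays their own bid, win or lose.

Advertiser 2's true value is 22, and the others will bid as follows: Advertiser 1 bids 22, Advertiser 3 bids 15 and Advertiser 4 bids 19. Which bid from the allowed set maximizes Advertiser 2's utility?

4

Bid 4: loses but pays 4, utility -4.
Bid 15: loses but pays 15, utility -15.
Bid 19: loses but pays 19, utility -19.
Bid 22: loses but pays 22, utility -22.
The best choice is 4 with utility -4.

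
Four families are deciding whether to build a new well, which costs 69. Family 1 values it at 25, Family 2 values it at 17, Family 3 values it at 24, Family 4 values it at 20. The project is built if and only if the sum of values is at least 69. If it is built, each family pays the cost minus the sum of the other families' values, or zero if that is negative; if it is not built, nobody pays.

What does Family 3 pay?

Total value 86 ≥ cost 69, so the project is built.
The other families' values sum to 62.
Cost minus that sum is 69 - 62 = 7.

7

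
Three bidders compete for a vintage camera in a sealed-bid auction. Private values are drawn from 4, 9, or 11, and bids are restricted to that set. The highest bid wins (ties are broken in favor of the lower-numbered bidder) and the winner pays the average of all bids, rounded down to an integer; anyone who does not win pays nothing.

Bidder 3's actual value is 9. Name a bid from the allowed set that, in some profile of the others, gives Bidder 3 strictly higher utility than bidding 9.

Suppose Bidder 1 bids 4 and Bidder 2 bids 9.
Bid 9: loses, pays 0, utility 0.
Bid 11: wins, pays 8, utility 9 - 8 = 1.
So bidding 11 beats truth here (1 > 0).

11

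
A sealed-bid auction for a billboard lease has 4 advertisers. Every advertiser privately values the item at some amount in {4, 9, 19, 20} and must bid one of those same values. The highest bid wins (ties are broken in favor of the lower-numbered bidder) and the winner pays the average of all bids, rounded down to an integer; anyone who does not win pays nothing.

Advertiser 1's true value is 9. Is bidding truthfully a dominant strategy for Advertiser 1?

Consider the case where Advertiser 2 bids 4, Advertiser 3 bids 4 and Advertiser 4 bids 4.
Truthful bid 9: wins, pays 5, utility 9 - 5 = 4.
Bid 4 instead: wins, pays 4, utility 9 - 4 = 5.
Since 5 > 4, bidding 4 is strictly better here, so truthful bidding is not dominant.

No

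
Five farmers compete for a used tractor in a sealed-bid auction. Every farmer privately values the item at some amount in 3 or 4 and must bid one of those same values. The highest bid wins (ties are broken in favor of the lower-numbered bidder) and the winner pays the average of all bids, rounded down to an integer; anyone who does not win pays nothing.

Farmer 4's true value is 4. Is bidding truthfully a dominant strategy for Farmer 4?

Check each profile of the others' bids and compare truth against every alternative bid.
Others bid (3, 3, 3, 3): truth gives 1, best alternative gives 0.
Others bid (3, 3, 3, 4): truth gives 1, best alternative gives 0.
Others bid (3, 3, 4, 3): truth gives 0, best alternative gives 0.
Others bid (3, 3, 4, 4): truth gives 0, best alternative gives 0.
Others bid (3, 4, 3, 3): truth gives 0, best alternative gives 0.
Others bid (3, 4, 3, 4): truth gives 0, best alternative gives 0.
(Remaining 10 profiles checked similarly; truth is weakly best in each.)
In every case the truthful bid is at least as good as any alternative, so it is a dominant strategy.

Yes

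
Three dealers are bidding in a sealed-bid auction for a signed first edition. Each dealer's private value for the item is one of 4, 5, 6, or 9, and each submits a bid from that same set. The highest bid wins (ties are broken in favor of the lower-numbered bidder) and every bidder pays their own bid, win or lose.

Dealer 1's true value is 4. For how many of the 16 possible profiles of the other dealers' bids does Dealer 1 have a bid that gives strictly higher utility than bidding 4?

8

Others bid (4, 5): truth gives -4; bid 5 gives -1 > -4. Violating.
Others bid (4, 6): truth gives -4; bid 6 gives -2 > -4. Violating.
Others bid (5, 4): truth gives -4; bid 5 gives -1 > -4. Violating.
Others bid (5, 5): truth gives -4; bid 5 gives -1 > -4. Violating.
Others bid (4, 4): truth gives 0; no alternative beats it.
Others bid (4, 9): truth gives -4; no alternative beats it.
(Checking all 16 profiles: 8 have a profitable deviation, 8 do not.)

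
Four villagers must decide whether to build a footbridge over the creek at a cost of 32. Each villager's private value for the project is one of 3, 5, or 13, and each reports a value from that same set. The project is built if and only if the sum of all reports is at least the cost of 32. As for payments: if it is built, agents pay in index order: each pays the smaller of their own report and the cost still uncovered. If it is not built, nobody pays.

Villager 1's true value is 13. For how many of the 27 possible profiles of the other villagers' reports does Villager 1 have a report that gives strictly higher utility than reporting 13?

7

Others report (3, 13, 13): truth gives 0; report 3 gives 10 > 0. Violating.
Others report (5, 13, 13): truth gives 0; report 3 gives 10 > 0. Violating.
Others report (13, 3, 13): truth gives 0; report 3 gives 10 > 0. Violating.
Others report (13, 5, 13): truth gives 0; report 3 gives 10 > 0. Violating.
Others report (3, 3, 3): truth gives 0; no alternative beats it.
Others report (3, 3, 5): truth gives 0; no alternative beats it.
(Checking all 27 profiles: 7 have a profitable deviation, 20 do not.)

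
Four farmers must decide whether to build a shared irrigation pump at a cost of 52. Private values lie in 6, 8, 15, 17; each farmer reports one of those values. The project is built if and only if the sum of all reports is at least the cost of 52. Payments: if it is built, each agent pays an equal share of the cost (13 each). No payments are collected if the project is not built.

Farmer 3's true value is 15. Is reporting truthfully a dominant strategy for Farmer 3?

Consider the case where Farmer 1 reports 6, Farmer 2 reports 15 and Farmer 4 reports 15.
Truthful report 15: project not built, utility 0.
Report 17 instead: project built, pays 13, utility 15 - 13 = 2.
Since 2 > 0, reporting 17 is strictly better here, so truthful reporting is not dominant.

No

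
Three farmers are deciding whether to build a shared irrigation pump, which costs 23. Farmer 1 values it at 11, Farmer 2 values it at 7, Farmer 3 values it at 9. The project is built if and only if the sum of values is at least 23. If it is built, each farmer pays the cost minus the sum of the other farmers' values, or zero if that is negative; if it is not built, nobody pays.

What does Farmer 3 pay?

5

Total value 27 ≥ cost 23, so the project is built.
The other farmers' values sum to 18.
Cost minus that sum is 23 - 18 = 5.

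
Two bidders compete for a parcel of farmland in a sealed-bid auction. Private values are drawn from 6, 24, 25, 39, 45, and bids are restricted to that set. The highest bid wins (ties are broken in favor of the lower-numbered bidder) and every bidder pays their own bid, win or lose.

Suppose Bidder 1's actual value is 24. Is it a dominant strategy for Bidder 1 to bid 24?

Consider the case where Bidder 2 bids 6.
Truthful bid 24: wins, pays 24, utility 24 - 24 = 0.
Bid 6 instead: wins, pays 6, utility 24 - 6 = 18.
Since 18 > 0, bidding 6 is strictly better here, so truthful bidding is not dominant.

No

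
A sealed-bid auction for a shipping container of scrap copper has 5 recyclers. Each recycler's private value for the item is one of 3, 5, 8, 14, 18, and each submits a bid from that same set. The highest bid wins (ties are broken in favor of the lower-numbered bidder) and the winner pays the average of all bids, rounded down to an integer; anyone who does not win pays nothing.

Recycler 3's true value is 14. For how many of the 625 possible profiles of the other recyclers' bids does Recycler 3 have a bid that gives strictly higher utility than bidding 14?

275

Others bid (3, 3, 3, 3): truth gives 9; bid 5 gives 11 > 9. Violating.
Others bid (3, 3, 3, 5): truth gives 9; bid 5 gives 11 > 9. Violating.
Others bid (3, 3, 3, 8): truth gives 8; bid 8 gives 9 > 8. Violating.
Others bid (3, 3, 3, 18): truth gives 0; bid 18 gives 5 > 0. Violating.
Others bid (3, 3, 3, 14): truth gives 7; no alternative beats it.
Others bid (3, 3, 5, 14): truth gives 7; no alternative beats it.
(Checking all 625 profiles: 275 have a profitable deviation, 350 do not.)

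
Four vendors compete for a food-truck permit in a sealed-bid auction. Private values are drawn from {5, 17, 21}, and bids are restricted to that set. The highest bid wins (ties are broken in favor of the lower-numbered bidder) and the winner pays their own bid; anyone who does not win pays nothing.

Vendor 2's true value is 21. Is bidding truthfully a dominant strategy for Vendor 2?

No

Consider the case where Vendor 1 bids 5, Vendor 3 bids 5 and Vendor 4 bids 5.
Truthful bid 21: wins, pays 21, utility 21 - 21 = 0.
Bid 17 instead: wins, pays 17, utility 21 - 17 = 4.
Since 4 > 0, bidding 17 is strictly better here, so truthful bidding is not dominant.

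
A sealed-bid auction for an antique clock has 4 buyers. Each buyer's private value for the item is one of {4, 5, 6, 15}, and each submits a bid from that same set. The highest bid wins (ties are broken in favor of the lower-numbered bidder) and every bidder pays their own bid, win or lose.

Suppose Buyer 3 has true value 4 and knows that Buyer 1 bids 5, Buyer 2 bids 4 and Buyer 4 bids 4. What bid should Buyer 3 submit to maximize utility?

Bid 4: loses but pays 4, utility -4.
Bid 5: loses but pays 5, utility -5.
Bid 6: wins, pays 6, utility 4 - 6 = -2.
Bid 15: wins, pays 15, utility 4 - 15 = -11.
The best choice is 6 with utility -2.

6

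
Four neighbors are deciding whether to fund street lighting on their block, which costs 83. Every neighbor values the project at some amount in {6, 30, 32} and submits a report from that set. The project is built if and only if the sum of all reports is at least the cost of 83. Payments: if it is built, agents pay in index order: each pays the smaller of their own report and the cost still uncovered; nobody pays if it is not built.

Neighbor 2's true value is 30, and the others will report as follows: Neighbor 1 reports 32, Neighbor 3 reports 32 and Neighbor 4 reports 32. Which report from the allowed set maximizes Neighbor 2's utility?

6

Report 6: project built, pays 6, utility 30 - 6 = 24.
Report 30: project built, pays 30, utility 30 - 30 = 0.
Report 32: project built, pays 32, utility 30 - 32 = -2.
The best choice is 6 with utility 24.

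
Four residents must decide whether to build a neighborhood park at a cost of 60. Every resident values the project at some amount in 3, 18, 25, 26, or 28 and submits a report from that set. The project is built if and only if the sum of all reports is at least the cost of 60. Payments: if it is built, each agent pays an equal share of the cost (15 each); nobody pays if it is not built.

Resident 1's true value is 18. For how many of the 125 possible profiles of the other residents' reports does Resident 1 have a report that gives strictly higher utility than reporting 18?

9

Others report (3, 3, 26): truth gives 0; report 28 gives 3 > 0. Violating.
Others report (3, 3, 28): truth gives 0; report 26 gives 3 > 0. Violating.
Others report (3, 18, 18): truth gives 0; report 25 gives 3 > 0. Violating.
Others report (3, 26, 3): truth gives 0; report 28 gives 3 > 0. Violating.
Others report (3, 3, 3): truth gives 0; no alternative beats it.
Others report (3, 3, 18): truth gives 0; no alternative beats it.
(Checking all 125 profiles: 9 have a profitable deviation, 116 do not.)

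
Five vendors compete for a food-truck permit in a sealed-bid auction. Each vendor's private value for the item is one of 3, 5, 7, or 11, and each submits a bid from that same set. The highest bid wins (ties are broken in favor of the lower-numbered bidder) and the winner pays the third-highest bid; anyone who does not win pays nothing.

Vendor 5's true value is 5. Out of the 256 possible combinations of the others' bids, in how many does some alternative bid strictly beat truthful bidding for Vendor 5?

Others bid (3, 3, 3, 5): truth gives 0; bid 7 gives 2 > 0. Violating.
Others bid (3, 3, 3, 7): truth gives 0; bid 11 gives 2 > 0. Violating.
Others bid (3, 3, 5, 3): truth gives 0; bid 7 gives 2 > 0. Violating.
Others bid (3, 3, 7, 3): truth gives 0; bid 11 gives 2 > 0. Violating.
Others bid (3, 3, 3, 3): truth gives 2; no alternative beats it.
Others bid (3, 3, 3, 11): truth gives 0; no alternative beats it.
(Checking all 256 profiles: 8 have a profitable deviation, 248 do not.)

8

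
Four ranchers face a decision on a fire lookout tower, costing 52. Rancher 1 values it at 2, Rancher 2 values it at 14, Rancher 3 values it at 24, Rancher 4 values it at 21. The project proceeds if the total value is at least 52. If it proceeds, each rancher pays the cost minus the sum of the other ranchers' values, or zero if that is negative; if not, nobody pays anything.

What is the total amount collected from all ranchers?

Total value 61 ≥ cost 52, so it is built.
Rancher 1: others sum to 59; max(0, 52 - 59) = 0.
Rancher 2: others sum to 47; max(0, 52 - 47) = 5.
Rancher 3: others sum to 37; max(0, 52 - 37) = 15.
Rancher 4: others sum to 40; max(0, 52 - 40) = 12.
Total collected = 0 + 5 + 15 + 12 = 32.

32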